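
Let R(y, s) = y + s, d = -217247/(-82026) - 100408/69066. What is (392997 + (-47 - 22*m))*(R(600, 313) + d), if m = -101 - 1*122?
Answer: 19079048027924464/52455627 ≈ 3.6372e+8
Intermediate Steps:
m = -223 (m = -101 - 122 = -223)
d = 125339161/104911254 (d = -217247*(-1/82026) - 100408*1/69066 = 217247/82026 - 50204/34533 = 125339161/104911254 ≈ 1.1947)
R(y, s) = s + y
(392997 + (-47 - 22*m))*(R(600, 313) + d) = (392997 + (-47 - 22*(-223)))*((313 + 600) + 125339161/104911254) = (392997 + (-47 + 4906))*(913 + 125339161/104911254) = (392997 + 4859)*(95909314063/104911254) = 397856*(95909314063/104911254) = 19079048027924464/52455627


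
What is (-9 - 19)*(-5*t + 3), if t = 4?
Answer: 476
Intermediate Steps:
(-9 - 19)*(-5*t + 3) = (-9 - 19)*(-5*4 + 3) = -28*(-20 + 3) = -28*(-17) = 476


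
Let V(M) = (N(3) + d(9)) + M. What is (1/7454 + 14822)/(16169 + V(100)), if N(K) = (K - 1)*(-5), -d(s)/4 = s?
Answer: 110483189/120926242 ≈ 0.91364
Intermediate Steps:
d(s) = -4*s
N(K) = 5 - 5*K (N(K) = (-1 + K)*(-5) = 5 - 5*K)
V(M) = -46 + M (V(M) = ((5 - 5*3) - 4*9) + M = ((5 - 15) - 36) + M = (-10 - 36) + M = -46 + M)
(1/7454 + 14822)/(16169 + V(100)) = (1/7454 + 14822)/(16169 + (-46 + 100)) = (1/7454 + 14822)/(16169 + 54) = (110483189/7454)/16223 = (110483189/7454)*(1/16223) = 110483189/120926242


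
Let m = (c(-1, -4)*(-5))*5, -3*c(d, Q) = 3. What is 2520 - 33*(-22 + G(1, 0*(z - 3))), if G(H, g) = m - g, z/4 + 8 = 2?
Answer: 2421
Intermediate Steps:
z = -24 (z = -32 + 4*2 = -32 + 8 = -24)
c(d, Q) = -1 (c(d, Q) = -⅓*3 = -1)
m = 25 (m = -1*(-5)*5 = 5*5 = 25)
G(H, g) = 25 - g
2520 - 33*(-22 + G(1, 0*(z - 3))) = 2520 - 33*(-22 + (25 - 0*(-24 - 3))) = 2520 - 33*(-22 + (25 - 0*(-27))) = 2520 - 33*(-22 + (25 - 1*0)) = 2520 - 33*(-22 + (25 + 0)) = 2520 - 33*(-22 + 25) = 2520 - 33*3 = 2520 - 1*99 = 2520 - 99 = 2421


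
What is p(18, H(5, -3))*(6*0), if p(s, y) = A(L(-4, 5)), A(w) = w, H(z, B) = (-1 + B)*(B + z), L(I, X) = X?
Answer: 0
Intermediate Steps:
p(s, y) = 5
p(18, H(5, -3))*(6*0) = 5*(6*0) = 5*0 = 0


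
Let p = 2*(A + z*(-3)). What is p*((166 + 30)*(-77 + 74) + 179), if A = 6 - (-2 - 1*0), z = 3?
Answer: 818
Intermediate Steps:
A = 8 (A = 6 - (-2 + 0) = 6 - 1*(-2) = 6 + 2 = 8)
p = -2 (p = 2*(8 + 3*(-3)) = 2*(8 - 9) = 2*(-1) = -2)
p*((166 + 30)*(-77 + 74) + 179) = -2*((166 + 30)*(-77 + 74) + 179) = -2*(196*(-3) + 179) = -2*(-588 + 179) = -2*(-409) = 818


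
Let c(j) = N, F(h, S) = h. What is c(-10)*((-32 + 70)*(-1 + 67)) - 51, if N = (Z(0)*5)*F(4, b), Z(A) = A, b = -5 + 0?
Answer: -51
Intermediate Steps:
b = -5
N = 0 (N = (0*5)*4 = 0*4 = 0)
c(j) = 0
c(-10)*((-32 + 70)*(-1 + 67)) - 51 = 0*((-32 + 70)*(-1 + 67)) - 51 = 0*(38*66) - 51 = 0*2508 - 51 = 0 - 51 = -51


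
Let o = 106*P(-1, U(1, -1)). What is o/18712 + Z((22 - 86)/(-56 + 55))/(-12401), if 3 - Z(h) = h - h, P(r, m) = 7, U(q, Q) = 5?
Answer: 4572703/116023756 ≈ 0.039412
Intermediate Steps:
o = 742 (o = 106*7 = 742)
Z(h) = 3 (Z(h) = 3 - (h - h) = 3 - 1*0 = 3 + 0 = 3)
o/18712 + Z((22 - 86)/(-56 + 55))/(-12401) = 742/18712 + 3/(-12401) = 742*(1/18712) + 3*(-1/12401) = 371/9356 - 3/12401 = 4572703/116023756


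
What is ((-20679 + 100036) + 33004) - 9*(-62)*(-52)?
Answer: 83345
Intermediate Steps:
((-20679 + 100036) + 33004) - 9*(-62)*(-52) = (79357 + 33004) - (-558)*(-52) = 112361 - 1*29016 = 112361 - 29016 = 83345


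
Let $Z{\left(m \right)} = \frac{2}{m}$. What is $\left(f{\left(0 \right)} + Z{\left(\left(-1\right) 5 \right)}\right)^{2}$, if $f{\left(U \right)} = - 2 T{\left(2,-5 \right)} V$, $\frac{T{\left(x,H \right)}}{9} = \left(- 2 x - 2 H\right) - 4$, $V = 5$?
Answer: $\frac{813604}{25} \approx 32544.0$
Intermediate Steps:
$T{\left(x,H \right)} = -36 - 18 H - 18 x$ ($T{\left(x,H \right)} = 9 \left(\left(- 2 x - 2 H\right) - 4\right) = 9 \left(\left(- 2 H - 2 x\right) - 4\right) = 9 \left(-4 - 2 H - 2 x\right) = -36 - 18 H - 18 x$)
$f{\left(U \right)} = -180$ ($f{\left(U \right)} = - 2 \left(-36 - -90 - 36\right) 5 = - 2 \left(-36 + 90 - 36\right) 5 = \left(-2\right) 18 \cdot 5 = \left(-36\right) 5 = -180$)
$\left(f{\left(0 \right)} + Z{\left(\left(-1\right) 5 \right)}\right)^{2} = \left(-180 + \frac{2}{\left(-1\right) 5}\right)^{2} = \left(-180 + \frac{2}{-5}\right)^{2} = \left(-180 + 2 \left(- \frac{1}{5}\right)\right)^{2} = \left(-180 - \frac{2}{5}\right)^{2} = \left(- \frac{902}{5}\right)^{2} = \frac{813604}{25}$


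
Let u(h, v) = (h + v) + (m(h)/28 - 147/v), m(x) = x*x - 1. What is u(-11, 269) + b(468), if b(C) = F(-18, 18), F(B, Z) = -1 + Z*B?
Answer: -119120/1883 ≈ -63.261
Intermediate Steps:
F(B, Z) = -1 + B*Z
m(x) = -1 + x**2 (m(x) = x**2 - 1 = -1 + x**2)
b(C) = -325 (b(C) = -1 - 18*18 = -1 - 324 = -325)
u(h, v) = -1/28 + h + v - 147/v + h**2/28 (u(h, v) = (h + v) + ((-1 + h**2)/28 - 147/v) = (h + v) + ((-1 + h**2)*(1/28) - 147/v) = (h + v) + ((-1/28 + h**2/28) - 147/v) = (h + v) + (-1/28 - 147/v + h**2/28) = -1/28 + h + v - 147/v + h**2/28)
u(-11, 269) + b(468) = (-1/28 - 11 + 269 - 147/269 + (1/28)*(-11)**2) - 325 = (-1/28 - 11 + 269 - 147*1/269 + (1/28)*121) - 325 = (-1/28 - 11 + 269 - 147/269 + 121/28) - 325 = 492855/1883 - 325 = -119120/1883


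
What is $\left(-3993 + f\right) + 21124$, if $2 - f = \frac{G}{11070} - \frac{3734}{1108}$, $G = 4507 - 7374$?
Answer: $\frac{26273793937}{1533195} \approx 17137.0$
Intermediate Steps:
$G = -2867$
$f = \frac{8630392}{1533195}$ ($f = 2 - \left(- \frac{2867}{11070} - \frac{3734}{1108}\right) = 2 - \left(\left(-2867\right) \frac{1}{11070} - \frac{1867}{554}\right) = 2 - \left(- \frac{2867}{11070} - \frac{1867}{554}\right) = 2 - - \frac{5564002}{1533195} = 2 + \frac{5564002}{1533195} = \frac{8630392}{1533195} \approx 5.629$)
$\left(-3993 + f\right) + 21124 = \left(-3993 + \frac{8630392}{1533195}\right) + 21124 = - \frac{6113417243}{1533195} + 21124 = \frac{26273793937}{1533195}$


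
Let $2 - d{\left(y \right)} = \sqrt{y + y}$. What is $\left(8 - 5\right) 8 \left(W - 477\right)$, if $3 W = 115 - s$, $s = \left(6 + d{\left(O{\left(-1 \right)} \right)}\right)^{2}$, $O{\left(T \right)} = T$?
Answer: $-11024 + 128 i \sqrt{2} \approx -11024.0 + 181.02 i$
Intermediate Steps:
$d{\left(y \right)} = 2 - \sqrt{2} \sqrt{y}$ ($d{\left(y \right)} = 2 - \sqrt{y + y} = 2 - \sqrt{2 y} = 2 - \sqrt{2} \sqrt{y}$)
$s = \left(8 - i \sqrt{2}\right)^{2}$ ($s = \left(6 + \left(2 - \sqrt{2} \sqrt{-1}\right)\right)^{2} = \left(6 + \left(2 - \sqrt{2} i\right)\right)^{2} = \left(6 + \left(2 - i \sqrt{2}\right)\right)^{2} = \left(8 - i \sqrt{2}\right)^{2} \approx 62.0 - 22.627 i$)
$W = \frac{115}{3} - \frac{\left(8 - i \sqrt{2}\right)^{2}}{3}$ ($W = \frac{115 - \left(8 - i \sqrt{2}\right)^{2}}{3} = \frac{115}{3} - \frac{\left(8 - i \sqrt{2}\right)^{2}}{3} \approx 17.667 + 7.5425 i$)
$\left(8 - 5\right) 8 \left(W - 477\right) = \left(8 - 5\right) 8 \left(\left(\frac{53}{3} + \frac{16 i \sqrt{2}}{3}\right) - 477\right) = 3 \cdot 8 \left(- \frac{1378}{3} + \frac{16 i \sqrt{2}}{3}\right) = 24 \left(- \frac{1378}{3} + \frac{16 i \sqrt{2}}{3}\right) = -11024 + 128 i \sqrt{2}$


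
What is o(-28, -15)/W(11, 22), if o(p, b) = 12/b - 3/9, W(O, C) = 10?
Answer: -17/150 ≈ -0.11333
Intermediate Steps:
o(p, b) = -1/3 + 12/b (o(p, b) = 12/b - 3*1/9 = 12/b - 1/3 = -1/3 + 12/b)
o(-28, -15)/W(11, 22) = ((1/3)*(36 - 1*(-15))/(-15))/10 = ((1/3)*(-1/15)*(36 + 15))*(1/10) = ((1/3)*(-1/15)*51)*(1/10) = -17/15*1/10 = -17/150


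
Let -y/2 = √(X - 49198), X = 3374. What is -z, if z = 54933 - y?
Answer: -54933 - 32*I*√179 ≈ -54933.0 - 428.13*I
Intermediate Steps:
y = -32*I*√179 (y = -2*√(3374 - 49198) = -32*I*√179 ≈ -428.13*I)
z = 54933 + 32*I*√179 (z = 54933 - (-32)*I*√179 = 54933 + 32*I*√179 ≈ 54933.0 + 428.13*I)
-z = -(54933 + 32*I*√179) = -54933 - 32*I*√179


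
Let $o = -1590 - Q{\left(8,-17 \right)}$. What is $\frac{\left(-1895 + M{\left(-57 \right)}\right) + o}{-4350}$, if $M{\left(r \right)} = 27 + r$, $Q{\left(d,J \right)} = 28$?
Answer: $\frac{1181}{1450} \approx 0.81448$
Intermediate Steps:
$o = -1618$ ($o = -1590 - 28 = -1618$)
$\frac{\left(-1895 + M{\left(-57 \right)}\right) + o}{-4350} = \frac{\left(-1895 + \left(27 - 57\right)\right) - 1618}{-4350} = \left(\left(-1895 - 30\right) - 1618\right) \left(- \frac{1}{4350}\right) = \left(-1925 - 1618\right) \left(- \frac{1}{4350}\right) = \left(-3543\right) \left(- \frac{1}{4350}\right) = \frac{1181}{1450}$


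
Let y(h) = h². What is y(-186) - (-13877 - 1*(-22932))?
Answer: 25541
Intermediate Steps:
y(-186) - (-13877 - 1*(-22932)) = (-186)² - (-13877 - 1*(-22932)) = 34596 - (-13877 + 22932) = 34596 - 1*9055 = 34596 - 9055 = 25541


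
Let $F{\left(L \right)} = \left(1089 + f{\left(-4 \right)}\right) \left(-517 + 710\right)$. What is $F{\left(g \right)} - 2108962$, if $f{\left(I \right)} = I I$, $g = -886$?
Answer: $-1895697$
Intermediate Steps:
$f{\left(I \right)} = I^{2}$
$F{\left(L \right)} = 213265$ ($F{\left(L \right)} = \left(1089 + \left(-4\right)^{2}\right) \left(-517 + 710\right) = \left(1089 + 16\right) 193 = 1105 \cdot 193 = 213265$)
$F{\left(g \right)} - 2108962 = 213265 - 2108962 = -1895697$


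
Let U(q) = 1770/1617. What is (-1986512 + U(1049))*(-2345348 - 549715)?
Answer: 3099829005260814/539 ≈ 5.7511e+12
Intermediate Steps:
U(q) = 590/539 (U(q) = 1770*(1/1617) = 590/539)
(-1986512 + U(1049))*(-2345348 - 549715) = (-1986512 + 590/539)*(-2345348 - 549715) = -1070729378/539*(-2895063) = 3099829005260814/539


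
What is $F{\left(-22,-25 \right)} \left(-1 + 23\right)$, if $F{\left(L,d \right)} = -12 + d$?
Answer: $-814$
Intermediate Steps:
$F{\left(-22,-25 \right)} \left(-1 + 23\right) = \left(-12 - 25\right) \left(-1 + 23\right) = \left(-37\right) 22 = -814$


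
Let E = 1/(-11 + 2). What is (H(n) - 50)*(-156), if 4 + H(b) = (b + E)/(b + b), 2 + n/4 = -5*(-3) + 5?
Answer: 901381/108 ≈ 8346.1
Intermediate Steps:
n = 72 (n = -8 + 4*(-5*(-3) + 5) = -8 + 4*(15 + 5) = -8 + 4*20 = -8 + 80 = 72)
E = -⅑ (E = 1/(-9) = -⅑ ≈ -0.11111)
H(b) = -4 + (-⅑ + b)/(2*b) (H(b) = -4 + (b - ⅑)/(b + b) = -4 + (-⅑ + b)/((2*b)) = -4 + (-⅑ + b)*(1/(2*b)) = -4 + (-⅑ + b)/(2*b))
(H(n) - 50)*(-156) = ((1/18)*(-1 - 63*72)/72 - 50)*(-156) = ((1/18)*(1/72)*(-1 - 4536) - 50)*(-156) = ((1/18)*(1/72)*(-4537) - 50)*(-156) = (-4537/1296 - 50)*(-156) = -69337/1296*(-156) = 901381/108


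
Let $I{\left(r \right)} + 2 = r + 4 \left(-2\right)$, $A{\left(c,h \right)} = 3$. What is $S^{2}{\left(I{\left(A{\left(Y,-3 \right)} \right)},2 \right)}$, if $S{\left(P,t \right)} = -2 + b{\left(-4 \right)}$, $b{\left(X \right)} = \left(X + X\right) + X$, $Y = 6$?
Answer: $196$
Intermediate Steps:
$b{\left(X \right)} = 3 X$ ($b{\left(X \right)} = 2 X + X = 3 X$)
$I{\left(r \right)} = -10 + r$ ($I{\left(r \right)} = -2 + \left(r + 4 \left(-2\right)\right) = -2 + \left(r - 8\right) = -2 + \left(-8 + r\right) = -10 + r$)
$S{\left(P,t \right)} = -14$ ($S{\left(P,t \right)} = -2 + 3 \left(-4\right) = -2 - 12 = -14$)
$S^{2}{\left(I{\left(A{\left(Y,-3 \right)} \right)},2 \right)} = \left(-14\right)^{2} = 196$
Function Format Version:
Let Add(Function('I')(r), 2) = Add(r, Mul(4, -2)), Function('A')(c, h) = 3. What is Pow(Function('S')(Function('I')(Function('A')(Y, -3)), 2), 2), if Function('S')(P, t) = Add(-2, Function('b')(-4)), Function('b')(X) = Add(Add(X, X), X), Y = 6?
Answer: 196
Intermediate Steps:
Function('b')(X) = Mul(3, X) (Function('b')(X) = Add(Mul(2, X), X) = Mul(3, X))
Function('I')(r) = Add(-10, r) (Function('I')(r) = Add(-2, Add(r, Mul(4, -2))) = Add(-2, Add(r, -8)) = Add(-2, Add(-8, r)) = Add(-10, r))
Function('S')(P, t) = -14 (Function('S')(P, t) = Add(-2, Mul(3, -4)) = Add(-2, -12) = -14)
Pow(Function('S')(Function('I')(Function('A')(Y, -3)), 2), 2) = Pow(-14, 2) = 196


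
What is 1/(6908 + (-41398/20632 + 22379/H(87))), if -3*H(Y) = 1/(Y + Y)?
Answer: -10316/120438598579 ≈ -8.5654e-8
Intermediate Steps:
H(Y) = -1/(6*Y) (H(Y) = -1/(3*(Y + Y)) = -1/(2*Y)/3 = -1/(6*Y))
1/(6908 + (-41398/20632 + 22379/H(87))) = 1/(6908 + (-41398/20632 + 22379/((-1/6/87)))) = 1/(6908 + (-41398*1/20632 + 22379/((-1/6*1/87)))) = 1/(6908 + (-20699/10316 + 22379/(-1/522))) = 1/(6908 + (-20699/10316 + 22379*(-522))) = 1/(6908 + (-20699/10316 - 11681838)) = 1/(6908 - 120509861507/10316) = 1/(-120438598579/10316) = -10316/120438598579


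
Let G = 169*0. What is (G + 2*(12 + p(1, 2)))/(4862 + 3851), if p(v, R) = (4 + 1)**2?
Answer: 74/8713 ≈ 0.0084931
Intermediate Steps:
p(v, R) = 25 (p(v, R) = 5**2 = 25)
G = 0
(G + 2*(12 + p(1, 2)))/(4862 + 3851) = (0 + 2*(12 + 25))/(4862 + 3851) = (0 + 2*37)/8713 = (0 + 74)*(1/8713) = 74*(1/8713) = 74/8713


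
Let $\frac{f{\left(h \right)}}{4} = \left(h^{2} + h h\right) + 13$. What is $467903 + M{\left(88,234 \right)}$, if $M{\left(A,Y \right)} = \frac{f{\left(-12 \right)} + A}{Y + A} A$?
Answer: $\frac{75389231}{161} \approx 4.6826 \cdot 10^{5}$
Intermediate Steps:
$f{\left(h \right)} = 52 + 8 h^{2}$ ($f{\left(h \right)} = 4 \left(\left(h^{2} + h h\right) + 13\right) = 4 \left(\left(h^{2} + h^{2}\right) + 13\right) = 4 \left(2 h^{2} + 13\right) = 4 \left(13 + 2 h^{2}\right) = 52 + 8 h^{2}$)
$M{\left(A,Y \right)} = \frac{A \left(1204 + A\right)}{A + Y}$ ($M{\left(A,Y \right)} = \frac{\left(52 + 8 \left(-12\right)^{2}\right) + A}{Y + A} A = \frac{\left(52 + 8 \cdot 144\right) + A}{A + Y} A = \frac{\left(52 + 1152\right) + A}{A + Y} A = \frac{1204 + A}{A + Y} A = \frac{A \left(1204 + A\right)}{A + Y}$)
$467903 + M{\left(88,234 \right)} = 467903 + \frac{88 \left(1204 + 88\right)}{88 + 234} = 467903 + 88 \cdot \frac{1}{322} \cdot 1292 = 467903 + \frac{56848}{161} = \frac{75389231}{161}$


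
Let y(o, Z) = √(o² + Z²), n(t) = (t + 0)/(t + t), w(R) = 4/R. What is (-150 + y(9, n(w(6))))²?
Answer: 90325/4 - 750*√13 ≈ 19877.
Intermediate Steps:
n(t) = ½ (n(t) = t/((2*t)) = t*(1/(2*t)) = ½)
y(o, Z) = √(Z² + o²)
(-150 + y(9, n(w(6))))² = (-150 + √((½)² + 9²))² = (-150 + √(¼ + 81))² = (-150 + √(325/4))² = (-150 + 5*√13/2)²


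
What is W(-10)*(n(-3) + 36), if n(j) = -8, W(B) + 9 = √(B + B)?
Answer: -252 + 56*I*√5 ≈ -252.0 + 125.22*I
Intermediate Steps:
W(B) = -9 + √2*√B (W(B) = -9 + √(B + B) = -9 + √(2*B) = -9 + √2*√B)
W(-10)*(n(-3) + 36) = (-9 + √2*√(-10))*(-8 + 36) = (-9 + √2*(I*√10))*28 = (-9 + 2*I*√5)*28 = -252 + 56*I*√5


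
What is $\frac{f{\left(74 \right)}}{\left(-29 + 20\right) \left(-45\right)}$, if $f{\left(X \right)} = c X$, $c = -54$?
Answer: $- \frac{148}{15} \approx -9.8667$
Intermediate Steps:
$f{\left(X \right)} = - 54 X$
$\frac{f{\left(74 \right)}}{\left(-29 + 20\right) \left(-45\right)} = \frac{\left(-54\right) 74}{\left(-29 + 20\right) \left(-45\right)} = - \frac{3996}{\left(-9\right) \left(-45\right)} = - \frac{3996}{405} = \left(-3996\right) \frac{1}{405} = - \frac{148}{15}$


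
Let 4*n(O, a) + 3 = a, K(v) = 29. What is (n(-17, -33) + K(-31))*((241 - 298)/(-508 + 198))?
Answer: 114/31 ≈ 3.6774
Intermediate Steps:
n(O, a) = -¾ + a/4
(n(-17, -33) + K(-31))*((241 - 298)/(-508 + 198)) = ((-¾ + (¼)*(-33)) + 29)*((241 - 298)/(-508 + 198)) = ((-¾ - 33/4) + 29)*(-57/(-310)) = (-9 + 29)*(-57*(-1/310)) = 20*(57/310) = 114/31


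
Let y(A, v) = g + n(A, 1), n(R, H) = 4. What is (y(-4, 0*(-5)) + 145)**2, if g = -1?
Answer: 21904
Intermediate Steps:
y(A, v) = 3 (y(A, v) = -1 + 4 = 3)
(y(-4, 0*(-5)) + 145)**2 = (3 + 145)**2 = 148**2 = 21904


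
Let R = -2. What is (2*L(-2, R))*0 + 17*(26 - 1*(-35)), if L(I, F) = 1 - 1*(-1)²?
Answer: 1037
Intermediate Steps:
L(I, F) = 0 (L(I, F) = 1 - 1*1 = 1 - 1 = 0)
(2*L(-2, R))*0 + 17*(26 - 1*(-35)) = (2*0)*0 + 17*(26 - 1*(-35)) = 0*0 + 17*(26 + 35) = 0 + 17*61 = 0 + 1037 = 1037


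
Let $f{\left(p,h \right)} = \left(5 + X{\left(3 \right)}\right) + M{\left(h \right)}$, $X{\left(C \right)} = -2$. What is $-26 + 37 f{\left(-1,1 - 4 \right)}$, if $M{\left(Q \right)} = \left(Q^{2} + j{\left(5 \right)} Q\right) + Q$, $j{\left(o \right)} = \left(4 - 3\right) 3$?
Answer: $-26$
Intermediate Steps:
$j{\left(o \right)} = 3$ ($j{\left(o \right)} = 1 \cdot 3 = 3$)
$M{\left(Q \right)} = Q^{2} + 4 Q$ ($M{\left(Q \right)} = \left(Q^{2} + 3 Q\right) + Q = Q^{2} + 4 Q$)
$f{\left(p,h \right)} = 3 + h \left(4 + h\right)$ ($f{\left(p,h \right)} = \left(5 - 2\right) + h \left(4 + h\right) = 3 + h \left(4 + h\right)$)
$-26 + 37 f{\left(-1,1 - 4 \right)} = -26 + 37 \left(3 + \left(1 - 4\right) \left(4 + \left(1 - 4\right)\right)\right) = -26 + 37 \left(3 - 3 \left(4 - 3\right)\right) = -26 + 37 \left(3 - 3\right) = -26 + 37 \cdot 0 = -26 + 0 = -26$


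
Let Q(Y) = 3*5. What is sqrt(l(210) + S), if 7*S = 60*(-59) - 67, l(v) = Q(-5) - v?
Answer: 2*I*sqrt(8701)/7 ≈ 26.651*I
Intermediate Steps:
Q(Y) = 15
l(v) = 15 - v
S = -3607/7 (S = (60*(-59) - 67)/7 = (-3540 - 67)/7 = (1/7)*(-3607) = -3607/7 ≈ -515.29)
sqrt(l(210) + S) = sqrt((15 - 1*210) - 3607/7) = sqrt((15 - 210) - 3607/7) = sqrt(-195 - 3607/7) = sqrt(-4972/7) = 2*I*sqrt(8701)/7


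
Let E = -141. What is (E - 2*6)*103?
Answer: -15759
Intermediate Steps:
(E - 2*6)*103 = (-141 - 2*6)*103 = (-141 - 12)*103 = -153*103 = -15759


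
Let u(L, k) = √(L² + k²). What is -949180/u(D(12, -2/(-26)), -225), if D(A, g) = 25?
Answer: -94918*√82/205 ≈ -4192.8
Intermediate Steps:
-949180/u(D(12, -2/(-26)), -225) = -949180/√(25² + (-225)²) = -949180/√(625 + 50625) = -949180*√82/2050 = -94918*√82/205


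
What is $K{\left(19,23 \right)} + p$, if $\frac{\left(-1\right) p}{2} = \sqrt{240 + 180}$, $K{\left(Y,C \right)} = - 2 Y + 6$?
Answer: $-32 - 4 \sqrt{105} \approx -72.988$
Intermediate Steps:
$K{\left(Y,C \right)} = 6 - 2 Y$
$p = - 4 \sqrt{105}$ ($p = - 2 \sqrt{240 + 180} = - 2 \sqrt{420} = - 2 \cdot 2 \sqrt{105} = - 4 \sqrt{105} \approx -40.988$)
$K{\left(19,23 \right)} + p = \left(6 - 38\right) - 4 \sqrt{105} = -32 - 4 \sqrt{105}$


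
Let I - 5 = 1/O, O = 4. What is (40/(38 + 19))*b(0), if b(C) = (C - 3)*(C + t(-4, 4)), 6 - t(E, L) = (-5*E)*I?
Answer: 3960/19 ≈ 208.42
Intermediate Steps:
I = 21/4 (I = 5 + 1/4 = 5 + ¼ = 21/4 ≈ 5.2500)
t(E, L) = 6 + 105*E/4 (t(E, L) = 6 - (-5*E)*21/4 = 6 - (-105)*E/4 = 6 + 105*E/4)
b(C) = (-99 + C)*(-3 + C) (b(C) = (C - 3)*(C + (6 + (105/4)*(-4))) = (-3 + C)*(C + (6 - 105)) = (-3 + C)*(C - 99) = (-3 + C)*(-99 + C) = (-99 + C)*(-3 + C))
(40/(38 + 19))*b(0) = (40/(38 + 19))*(297 + 0² - 102*0) = (40/57)*(297 + 0 + 0) = ((1/57)*40)*297 = (40/57)*297 = 3960/19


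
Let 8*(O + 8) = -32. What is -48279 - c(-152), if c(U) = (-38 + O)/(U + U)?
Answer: -7338433/152 ≈ -48279.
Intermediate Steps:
O = -12 (O = -8 + (⅛)*(-32) = -8 - 4 = -12)
c(U) = -25/U (c(U) = (-38 - 12)/(U + U) = -50*1/(2*U) = -25/U)
-48279 - c(-152) = -48279 - (-25)/(-152) = -48279 - (-25)*(-1)/152 = -48279 - 1*25/152 = -48279 - 25/152 = -7338433/152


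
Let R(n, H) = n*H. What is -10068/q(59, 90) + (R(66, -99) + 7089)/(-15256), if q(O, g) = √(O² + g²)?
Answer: -555/15256 - 10068*√11581/11581 ≈ -93.592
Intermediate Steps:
R(n, H) = H*n
-10068/q(59, 90) + (R(66, -99) + 7089)/(-15256) = -10068/√(59² + 90²) + (-99*66 + 7089)/(-15256) = -10068/√(3481 + 8100) + (-6534 + 7089)*(-1/15256) = -10068*√11581/11581 + 555*(-1/15256) = -10068*√11581/11581 - 555/15256 = -555/15256 - 10068*√11581/11581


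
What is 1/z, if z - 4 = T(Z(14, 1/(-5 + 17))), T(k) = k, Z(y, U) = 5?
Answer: ⅑ ≈ 0.11111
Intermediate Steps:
z = 9 (z = 4 + 5 = 9)
1/z = 1/9 = ⅑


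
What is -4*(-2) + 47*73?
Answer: 3439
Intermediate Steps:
-4*(-2) + 47*73 = 8 + 3431 = 3439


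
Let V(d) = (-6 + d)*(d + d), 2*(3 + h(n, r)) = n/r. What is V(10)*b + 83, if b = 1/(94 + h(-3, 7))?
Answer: 106613/1271 ≈ 83.881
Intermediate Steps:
h(n, r) = -3 + n/(2*r) (h(n, r) = -3 + (n/r)/2 = -3 + n/(2*r))
V(d) = 2*d*(-6 + d) (V(d) = (-6 + d)*(2*d) = 2*d*(-6 + d))
b = 14/1271 (b = 1/(94 + (-3 + (½)*(-3)/7)) = 1/(94 + (-3 + (½)*(-3)*(⅐))) = 1/(94 + (-3 - 3/14)) = 1/(94 - 45/14) = 1/(1271/14) = 14/1271 ≈ 0.011015)
V(10)*b + 83 = (2*10*(-6 + 10))*(14/1271) + 83 = (2*10*4)*(14/1271) + 83 = 80*(14/1271) + 83 = 1120/1271 + 83 = 106613/1271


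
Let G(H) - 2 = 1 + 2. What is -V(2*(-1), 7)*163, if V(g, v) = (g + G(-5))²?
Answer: -1467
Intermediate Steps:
G(H) = 5 (G(H) = 2 + (1 + 2) = 2 + 3 = 5)
V(g, v) = (5 + g)² (V(g, v) = (g + 5)² = (5 + g)²)
-V(2*(-1), 7)*163 = -(5 + 2*(-1))²*163 = -(5 - 2)²*163 = -1*3²*163 = -1*9*163 = -9*163 = -1467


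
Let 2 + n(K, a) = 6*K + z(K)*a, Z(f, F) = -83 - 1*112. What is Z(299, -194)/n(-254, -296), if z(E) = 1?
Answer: 195/1822 ≈ 0.10703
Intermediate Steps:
Z(f, F) = -195 (Z(f, F) = -83 - 112 = -195)
n(K, a) = -2 + a + 6*K (n(K, a) = -2 + (6*K + 1*a) = -2 + (6*K + a) = -2 + (a + 6*K) = -2 + a + 6*K)
Z(299, -194)/n(-254, -296) = -195/(-2 - 296 + 6*(-254)) = -195/(-2 - 296 - 1524) = -195/(-1822) = -195*(-1/1822) = 195/1822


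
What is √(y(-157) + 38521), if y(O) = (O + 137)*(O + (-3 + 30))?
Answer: 3*√4569 ≈ 202.78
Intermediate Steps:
y(O) = (27 + O)*(137 + O) (y(O) = (137 + O)*(O + 27) = (137 + O)*(27 + O) = (27 + O)*(137 + O))
√(y(-157) + 38521) = √((3699 + (-157)² + 164*(-157)) + 38521) = √((3699 + 24649 - 25748) + 38521) = √(2600 + 38521) = √41121 = 3*√4569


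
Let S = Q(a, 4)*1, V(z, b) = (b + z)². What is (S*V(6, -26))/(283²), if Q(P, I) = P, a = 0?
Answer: 0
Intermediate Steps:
S = 0 (S = 0*1 = 0)
(S*V(6, -26))/(283²) = (0*(-26 + 6)²)/(283²) = (0*(-20)²)/80089 = (0*400)*(1/80089) = 0*(1/80089) = 0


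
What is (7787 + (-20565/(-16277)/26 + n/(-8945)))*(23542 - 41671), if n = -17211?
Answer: -534542310084732033/3785541890 ≈ -1.4121e+8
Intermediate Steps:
(7787 + (-20565/(-16277)/26 + n/(-8945)))*(23542 - 41671) = (7787 + (-20565/(-16277)/26 - 17211/(-8945)))*(23542 - 41671) = (7787 + (-20565*(-1/16277)*(1/26) - 17211*(-1/8945)))*(-18129) = (7787 + ((20565/16277)*(1/26) + 17211/8945))*(-18129) = (7787 + (20565/423202 + 17211/8945))*(-18129) = (7787 + 7467683547/3785541890)*(-18129) = (29485482380977/3785541890)*(-18129) = -534542310084732033/3785541890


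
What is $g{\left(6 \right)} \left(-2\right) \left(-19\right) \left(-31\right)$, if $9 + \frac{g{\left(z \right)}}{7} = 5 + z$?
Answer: $-16492$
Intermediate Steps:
$g{\left(z \right)} = -28 + 7 z$ ($g{\left(z \right)} = -63 + 7 \left(5 + z\right) = -63 + \left(35 + 7 z\right) = -28 + 7 z$)
$g{\left(6 \right)} \left(-2\right) \left(-19\right) \left(-31\right) = \left(-28 + 7 \cdot 6\right) \left(-2\right) \left(-19\right) \left(-31\right) = \left(-28 + 42\right) \left(-2\right) \left(-19\right) \left(-31\right) = 14 \left(-2\right) \left(-19\right) \left(-31\right) = \left(-28\right) \left(-19\right) \left(-31\right) = 532 \left(-31\right) = -16492$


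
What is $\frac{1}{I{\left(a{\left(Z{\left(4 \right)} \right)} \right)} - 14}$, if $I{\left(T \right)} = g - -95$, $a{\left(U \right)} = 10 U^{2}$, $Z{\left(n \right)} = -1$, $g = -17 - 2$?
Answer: $\frac{1}{62} \approx 0.016129$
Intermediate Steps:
$g = -19$
$I{\left(T \right)} = 76$ ($I{\left(T \right)} = -19 - -95 = -19 + 95 = 76$)
$\frac{1}{I{\left(a{\left(Z{\left(4 \right)} \right)} \right)} - 14} = \frac{1}{76 - 14} = \frac{1}{62}$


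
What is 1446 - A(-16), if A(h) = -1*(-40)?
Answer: 1406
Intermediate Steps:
A(h) = 40
1446 - A(-16) = 1446 - 1*40 = 1446 - 40 = 1406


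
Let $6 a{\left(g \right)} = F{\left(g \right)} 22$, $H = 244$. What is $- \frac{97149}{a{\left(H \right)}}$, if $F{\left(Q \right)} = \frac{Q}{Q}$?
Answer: $- \frac{291447}{11} \approx -26495.0$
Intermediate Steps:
$F{\left(Q \right)} = 1$
$a{\left(g \right)} = \frac{11}{3}$ ($a{\left(g \right)} = \frac{1 \cdot 22}{6} = \frac{1}{6} \cdot 22 = \frac{11}{3}$)
$- \frac{97149}{a{\left(H \right)}} = - \frac{97149}{\frac{11}{3}} = \left(-97149\right) \frac{3}{11} = - \frac{291447}{11}$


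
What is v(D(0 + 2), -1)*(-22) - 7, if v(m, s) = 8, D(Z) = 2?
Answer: -183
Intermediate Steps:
v(D(0 + 2), -1)*(-22) - 7 = 8*(-22) - 7 = -176 - 7 = -183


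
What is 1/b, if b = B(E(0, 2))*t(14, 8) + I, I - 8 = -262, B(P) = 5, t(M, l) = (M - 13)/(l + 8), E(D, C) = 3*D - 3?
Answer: -16/4059 ≈ -0.0039419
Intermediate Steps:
E(D, C) = -3 + 3*D
t(M, l) = (-13 + M)/(8 + l)
I = -254 (I = 8 - 262 = -254)
b = -4059/16 (b = 5*((-13 + 14)/(8 + 8)) - 254 = 5*(1/16) - 254 = 5/16 - 254 = -4059/16 ≈ -253.69)
1/b = 1/(-4059/16) = -16/4059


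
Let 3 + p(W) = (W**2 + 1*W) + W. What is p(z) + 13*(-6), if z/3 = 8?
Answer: 543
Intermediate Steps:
z = 24 (z = 3*8 = 24)
p(W) = -3 + W**2 + 2*W (p(W) = -3 + ((W**2 + 1*W) + W) = -3 + ((W**2 + W) + W) = -3 + ((W + W**2) + W) = -3 + (W**2 + 2*W) = -3 + W**2 + 2*W)
p(z) + 13*(-6) = (-3 + 24**2 + 2*24) + 13*(-6) = (-3 + 576 + 48) - 78 = 621 - 78 = 543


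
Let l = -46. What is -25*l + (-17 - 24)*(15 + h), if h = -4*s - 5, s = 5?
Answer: 1560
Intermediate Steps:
h = -25 (h = -4*5 - 5 = -20 - 5 = -25)
-25*l + (-17 - 24)*(15 + h) = -25*(-46) + (-17 - 24)*(15 - 25) = 1150 - 41*(-10) = 1150 + 410 = 1560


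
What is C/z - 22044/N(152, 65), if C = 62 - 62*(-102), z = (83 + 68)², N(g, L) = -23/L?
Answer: 32670787738/524423 ≈ 62299.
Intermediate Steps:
z = 22801 (z = 151² = 22801)
C = 6386 (C = 62 + 6324 = 6386)
C/z - 22044/N(152, 65) = 6386/22801 - 22044/((-23/65)) = 6386*(1/22801) - 22044/((-23*1/65)) = 6386/22801 - 22044/(-23/65) = 6386/22801 - 22044*(-65/23) = 6386/22801 + 1432860/23 = 32670787738/524423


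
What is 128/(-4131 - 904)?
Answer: -128/5035 ≈ -0.025422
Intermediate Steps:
128/(-4131 - 904) = 128/(-5035) = -1/5035*128 = -128/5035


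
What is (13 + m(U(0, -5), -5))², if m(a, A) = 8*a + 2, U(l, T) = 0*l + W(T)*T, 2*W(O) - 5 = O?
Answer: 225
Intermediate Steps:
W(O) = 5/2 + O/2
U(l, T) = T*(5/2 + T/2) (U(l, T) = 0*l + (5/2 + T/2)*T = 0 + T*(5/2 + T/2) = T*(5/2 + T/2))
m(a, A) = 2 + 8*a
(13 + m(U(0, -5), -5))² = (13 + (2 + 8*((½)*(-5)*(5 - 5))))² = (13 + (2 + 8*((½)*(-5)*0)))² = (13 + (2 + 8*0))² = (13 + (2 + 0))² = (13 + 2)² = 15² = 225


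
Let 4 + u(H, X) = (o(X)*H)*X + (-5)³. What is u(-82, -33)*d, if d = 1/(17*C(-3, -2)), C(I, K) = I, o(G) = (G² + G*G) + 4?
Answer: -1968121/17 ≈ -1.1577e+5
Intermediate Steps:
o(G) = 4 + 2*G² (o(G) = (G² + G²) + 4 = 2*G² + 4 = 4 + 2*G²)
d = -1/51 (d = 1/(17*(-3)) = 1/(-51) = -1/51 ≈ -0.019608)
u(H, X) = -129 + H*X*(4 + 2*X²) (u(H, X) = -4 + (((4 + 2*X²)*H)*X + (-5)³) = -4 + ((H*(4 + 2*X²))*X - 125) = -4 + (H*X*(4 + 2*X²) - 125) = -4 + (-125 + H*X*(4 + 2*X²)) = -129 + H*X*(4 + 2*X²))
u(-82, -33)*d = (-129 + 2*(-82)*(-33)*(2 + (-33)²))*(-1/51) = (-129 + 2*(-82)*(-33)*(2 + 1089))*(-1/51) = (-129 + 2*(-82)*(-33)*1091)*(-1/51) = (-129 + 5904492)*(-1/51) = 5904363*(-1/51) = -1968121/17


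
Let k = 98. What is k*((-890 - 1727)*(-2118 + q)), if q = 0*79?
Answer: 543194988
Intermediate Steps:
q = 0
k*((-890 - 1727)*(-2118 + q)) = 98*((-890 - 1727)*(-2118 + 0)) = 98*(-2617*(-2118)) = 98*5542806 = 543194988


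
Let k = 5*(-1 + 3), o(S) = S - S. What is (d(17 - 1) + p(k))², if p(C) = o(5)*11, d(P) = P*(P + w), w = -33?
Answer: 73984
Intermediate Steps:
o(S) = 0
d(P) = P*(-33 + P) (d(P) = P*(P - 33) = P*(-33 + P))
k = 10 (k = 5*2 = 10)
p(C) = 0 (p(C) = 0*11 = 0)
(d(17 - 1) + p(k))² = ((17 - 1)*(-33 + (17 - 1)) + 0)² = (16*(-33 + 16) + 0)² = (16*(-17) + 0)² = (-272 + 0)² = (-272)² = 73984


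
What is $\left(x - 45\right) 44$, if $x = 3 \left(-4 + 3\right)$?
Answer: $-2112$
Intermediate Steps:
$x = -3$ ($x = 3 \left(-1\right) = -3$)
$\left(x - 45\right) 44 = \left(-3 - 45\right) 44 = \left(-48\right) 44 = -2112$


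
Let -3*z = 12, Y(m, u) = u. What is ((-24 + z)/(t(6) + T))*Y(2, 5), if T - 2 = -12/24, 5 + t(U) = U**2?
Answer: -56/13 ≈ -4.3077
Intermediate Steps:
z = -4 (z = -1/3*12 = -4)
t(U) = -5 + U**2
T = 3/2 (T = 2 - 12/24 = 2 - 12*1/24 = 2 - 1/2 = 3/2 ≈ 1.5000)
((-24 + z)/(t(6) + T))*Y(2, 5) = ((-24 - 4)/((-5 + 6**2) + 3/2))*5 = -28/((-5 + 36) + 3/2)*5 = -28/(31 + 3/2)*5 = -28/65/2*5 = -28*2/65*5 = -56/65*5 = -56/13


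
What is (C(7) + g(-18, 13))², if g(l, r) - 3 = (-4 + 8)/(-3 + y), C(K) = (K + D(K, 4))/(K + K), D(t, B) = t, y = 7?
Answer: 25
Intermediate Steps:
C(K) = 1 (C(K) = (K + K)/(K + K) = (2*K)/((2*K)) = (2*K)*(1/(2*K)) = 1)
g(l, r) = 4 (g(l, r) = 3 + (-4 + 8)/(-3 + 7) = 3 + 4/4 = 3 + 4*(¼) = 3 + 1 = 4)
(C(7) + g(-18, 13))² = (1 + 4)² = 5² = 25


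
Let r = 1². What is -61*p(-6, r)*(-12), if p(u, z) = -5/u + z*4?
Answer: 3538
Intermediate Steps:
r = 1
p(u, z) = -5/u + 4*z
-61*p(-6, r)*(-12) = -61*(-5/(-6) + 4*1)*(-12) = -61*(-5*(-⅙) + 4)*(-12) = -61*(⅚ + 4)*(-12) = -61*29/6*(-12) = -1769/6*(-12) = 3538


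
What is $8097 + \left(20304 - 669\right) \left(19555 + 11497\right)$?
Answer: $609714117$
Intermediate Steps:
$8097 + \left(20304 - 669\right) \left(19555 + 11497\right) = 8097 + 19635 \cdot 31052 = 8097 + 609706020 = 609714117$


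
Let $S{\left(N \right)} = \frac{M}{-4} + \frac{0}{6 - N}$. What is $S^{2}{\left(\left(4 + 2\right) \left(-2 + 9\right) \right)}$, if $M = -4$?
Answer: $1$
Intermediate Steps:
$S{\left(N \right)} = 1$ ($S{\left(N \right)} = - \frac{4}{-4} + \frac{0}{6 - N} = \left(-4\right) \left(- \frac{1}{4}\right) + 0 = 1 + 0 = 1$)
$S^{2}{\left(\left(4 + 2\right) \left(-2 + 9\right) \right)} = 1^{2} = 1$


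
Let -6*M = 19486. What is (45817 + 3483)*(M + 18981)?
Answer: 2326960000/3 ≈ 7.7565e+8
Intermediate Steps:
M = -9743/3 (M = -1/6*19486 = -9743/3 ≈ -3247.7)
(45817 + 3483)*(M + 18981) = (45817 + 3483)*(-9743/3 + 18981) = 49300*(47200/3) = 2326960000/3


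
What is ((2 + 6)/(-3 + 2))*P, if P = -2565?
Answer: 20520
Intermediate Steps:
((2 + 6)/(-3 + 2))*P = ((2 + 6)/(-3 + 2))*(-2565) = (8/(-1))*(-2565) = (8*(-1))*(-2565) = -8*(-2565) = 20520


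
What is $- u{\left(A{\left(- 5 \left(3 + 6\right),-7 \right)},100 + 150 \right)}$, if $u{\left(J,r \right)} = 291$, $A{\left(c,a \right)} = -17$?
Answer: $-291$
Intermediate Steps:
$- u{\left(A{\left(- 5 \left(3 + 6\right),-7 \right)},100 + 150 \right)} = \left(-1\right) 291 = -291$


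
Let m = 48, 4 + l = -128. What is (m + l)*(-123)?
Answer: 10332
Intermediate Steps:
l = -132 (l = -4 - 128 = -132)
(m + l)*(-123) = (48 - 132)*(-123) = -84*(-123) = 10332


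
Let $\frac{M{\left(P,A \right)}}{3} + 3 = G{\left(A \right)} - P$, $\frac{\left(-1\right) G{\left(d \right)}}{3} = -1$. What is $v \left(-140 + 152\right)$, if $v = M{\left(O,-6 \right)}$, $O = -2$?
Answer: $72$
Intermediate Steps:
$G{\left(d \right)} = 3$ ($G{\left(d \right)} = \left(-3\right) \left(-1\right) = 3$)
$M{\left(P,A \right)} = - 3 P$ ($M{\left(P,A \right)} = -9 + 3 \left(3 - P\right) = -9 - \left(-9 + 3 P\right) = - 3 P$)
$v = 6$ ($v = \left(-3\right) \left(-2\right) = 6$)
$v \left(-140 + 152\right) = 6 \left(-140 + 152\right) = 6 \cdot 12 = 72$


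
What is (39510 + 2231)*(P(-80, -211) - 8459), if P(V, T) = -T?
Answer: -344279768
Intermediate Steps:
(39510 + 2231)*(P(-80, -211) - 8459) = (39510 + 2231)*(-1*(-211) - 8459) = 41741*(211 - 8459) = 41741*(-8248) = -344279768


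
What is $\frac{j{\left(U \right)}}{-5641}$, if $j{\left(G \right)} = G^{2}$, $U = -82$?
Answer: $- \frac{6724}{5641} \approx -1.192$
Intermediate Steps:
$\frac{j{\left(U \right)}}{-5641} = \frac{\left(-82\right)^{2}}{-5641} = 6724 \left(- \frac{1}{5641}\right) = - \frac{6724}{5641}$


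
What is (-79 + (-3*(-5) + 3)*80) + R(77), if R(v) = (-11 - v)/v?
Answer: 9519/7 ≈ 1359.9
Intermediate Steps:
R(v) = (-11 - v)/v
(-79 + (-3*(-5) + 3)*80) + R(77) = (-79 + (-3*(-5) + 3)*80) + (-11 - 1*77)/77 = (-79 + (15 + 3)*80) + (-11 - 77)/77 = (-79 + 18*80) + (1/77)*(-88) = (-79 + 1440) - 8/7 = 1361 - 8/7 = 9519/7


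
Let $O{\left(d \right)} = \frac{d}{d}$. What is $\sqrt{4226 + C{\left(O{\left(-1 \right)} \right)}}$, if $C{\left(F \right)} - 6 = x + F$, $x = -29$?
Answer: $2 \sqrt{1051} \approx 64.838$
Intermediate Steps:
$O{\left(d \right)} = 1$
$C{\left(F \right)} = -23 + F$ ($C{\left(F \right)} = 6 + \left(-29 + F\right) = -23 + F$)
$\sqrt{4226 + C{\left(O{\left(-1 \right)} \right)}} = \sqrt{4226 + \left(-23 + 1\right)} = \sqrt{4226 - 22} = \sqrt{4204} = 2 \sqrt{1051}$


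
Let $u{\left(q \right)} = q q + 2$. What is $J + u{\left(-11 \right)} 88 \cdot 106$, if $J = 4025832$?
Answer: $5173176$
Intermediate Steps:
$u{\left(q \right)} = 2 + q^{2}$ ($u{\left(q \right)} = q^{2} + 2 = 2 + q^{2}$)
$J + u{\left(-11 \right)} 88 \cdot 106 = 4025832 + \left(2 + \left(-11\right)^{2}\right) 88 \cdot 106 = 4025832 + \left(2 + 121\right) 88 \cdot 106 = 4025832 + 123 \cdot 88 \cdot 106 = 4025832 + 10824 \cdot 106 = 4025832 + 1147344 = 5173176$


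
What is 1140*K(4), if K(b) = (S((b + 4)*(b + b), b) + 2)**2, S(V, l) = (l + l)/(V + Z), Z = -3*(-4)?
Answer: 96000/19 ≈ 5052.6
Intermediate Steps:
Z = 12
S(V, l) = 2*l/(12 + V) (S(V, l) = (l + l)/(V + 12) = (2*l)/(12 + V) = 2*l/(12 + V))
K(b) = (2 + 2*b/(12 + 2*b*(4 + b)))**2 (K(b) = (2*b/(12 + (b + 4)*(b + b)) + 2)**2 = (2*b/(12 + (4 + b)*(2*b)) + 2)**2 = (2*b/(12 + 2*b*(4 + b)) + 2)**2 = (2 + 2*b/(12 + 2*b*(4 + b)))**2)
1140*K(4) = 1140*((12 + 4 + 2*4*(4 + 4))**2/(6 + 4*(4 + 4))**2) = 1140*((12 + 4 + 2*4*8)**2/(6 + 4*8)**2) = 1140*((12 + 4 + 64)**2/(6 + 32)**2) = 1140*(80**2/38**2) = 1140*((1/1444)*6400) = 1140*(1600/361) = 96000/19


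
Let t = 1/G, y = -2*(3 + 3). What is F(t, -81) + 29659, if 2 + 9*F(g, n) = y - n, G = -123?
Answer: 266998/9 ≈ 29666.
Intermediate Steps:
y = -12 (y = -2*6 = -12)
t = -1/123 (t = 1/(-123) = -1/123 ≈ -0.0081301)
F(g, n) = -14/9 - n/9 (F(g, n) = -2/9 + (-12 - n)/9 = -2/9 + (-4/3 - n/9) = -14/9 - n/9)
F(t, -81) + 29659 = (-14/9 - ⅑*(-81)) + 29659 = (-14/9 + 9) + 29659 = 67/9 + 29659 = 266998/9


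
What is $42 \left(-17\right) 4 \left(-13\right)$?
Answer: $37128$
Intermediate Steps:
$42 \left(-17\right) 4 \left(-13\right) = \left(-714\right) \left(-52\right) = 37128$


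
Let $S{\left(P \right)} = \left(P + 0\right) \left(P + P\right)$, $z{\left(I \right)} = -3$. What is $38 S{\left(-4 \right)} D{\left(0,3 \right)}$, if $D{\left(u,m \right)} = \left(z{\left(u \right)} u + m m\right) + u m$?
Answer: $10944$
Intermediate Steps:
$S{\left(P \right)} = 2 P^{2}$ ($S{\left(P \right)} = P 2 P = 2 P^{2}$)
$D{\left(u,m \right)} = m^{2} - 3 u + m u$ ($D{\left(u,m \right)} = \left(- 3 u + m m\right) + u m = \left(- 3 u + m^{2}\right) + m u = \left(m^{2} - 3 u\right) + m u = m^{2} - 3 u + m u$)
$38 S{\left(-4 \right)} D{\left(0,3 \right)} = 38 \cdot 2 \left(-4\right)^{2} \left(3^{2} - 0 + 3 \cdot 0\right) = 38 \cdot 2 \cdot 16 \left(9 + 0 + 0\right) = 38 \cdot 32 \cdot 9 = 1216 \cdot 9 = 10944$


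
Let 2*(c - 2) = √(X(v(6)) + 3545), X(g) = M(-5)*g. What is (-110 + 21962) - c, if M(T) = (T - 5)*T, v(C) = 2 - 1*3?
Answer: 21850 - √3495/2 ≈ 21820.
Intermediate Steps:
v(C) = -1 (v(C) = 2 - 3 = -1)
M(T) = T*(-5 + T) (M(T) = (-5 + T)*T = T*(-5 + T))
X(g) = 50*g (X(g) = (-5*(-5 - 5))*g = (-5*(-10))*g = 50*g)
c = 2 + √3495/2 (c = 2 + √(50*(-1) + 3545)/2 = 2 + √(-50 + 3545)/2 = 2 + √3495/2 ≈ 31.559)
(-110 + 21962) - c = (-110 + 21962) - (2 + √3495/2) = 21852 + (-2 - √3495/2) = 21850 - √3495/2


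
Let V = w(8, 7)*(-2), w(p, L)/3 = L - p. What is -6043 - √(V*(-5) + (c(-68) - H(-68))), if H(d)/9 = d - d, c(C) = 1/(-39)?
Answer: -6043 - I*√45669/39 ≈ -6043.0 - 5.4796*I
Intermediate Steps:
c(C) = -1/39
w(p, L) = -3*p + 3*L (w(p, L) = 3*(L - p) = -3*p + 3*L)
H(d) = 0 (H(d) = 9*(d - d) = 9*0 = 0)
V = 6 (V = (-3*8 + 3*7)*(-2) = (-24 + 21)*(-2) = -3*(-2) = 6)
-6043 - √(V*(-5) + (c(-68) - H(-68))) = -6043 - √(6*(-5) + (-1/39 - 1*0)) = -6043 - √(-30 + (-1/39 + 0)) = -6043 - √(-30 - 1/39) = -6043 - √(-1171/39) = -6043 - I*√45669/39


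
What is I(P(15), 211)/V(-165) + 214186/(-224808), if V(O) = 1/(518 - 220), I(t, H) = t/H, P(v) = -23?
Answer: -793013639/23717244 ≈ -33.436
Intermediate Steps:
V(O) = 1/298
I(P(15), 211)/V(-165) + 214186/(-224808) = (-23/211)/(1/298) + 214186/(-224808) = -23*1/211*298 + 214186*(-1/224808) = -23/211*298 - 107093/112404 = -6854/211 - 107093/112404 = -793013639/23717244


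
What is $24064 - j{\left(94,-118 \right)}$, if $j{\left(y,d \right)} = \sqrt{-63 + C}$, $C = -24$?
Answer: $24064 - i \sqrt{87} \approx 24064.0 - 9.3274 i$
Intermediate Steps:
$j{\left(y,d \right)} = i \sqrt{87}$ ($j{\left(y,d \right)} = \sqrt{-63 - 24} = \sqrt{-87} = i \sqrt{87}$)
$24064 - j{\left(94,-118 \right)} = 24064 - i \sqrt{87}$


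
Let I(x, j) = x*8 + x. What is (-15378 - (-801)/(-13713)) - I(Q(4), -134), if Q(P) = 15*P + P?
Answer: -72926001/4571 ≈ -15954.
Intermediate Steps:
Q(P) = 16*P
I(x, j) = 9*x (I(x, j) = 8*x + x = 9*x)
(-15378 - (-801)/(-13713)) - I(Q(4), -134) = (-15378 - (-801)/(-13713)) - 9*16*4 = (-15378 - (-801)*(-1)/13713) - 9*64 = (-15378 - 1*267/4571) - 1*576 = (-15378 - 267/4571) - 576 = -70293105/4571 - 576 = -72926001/4571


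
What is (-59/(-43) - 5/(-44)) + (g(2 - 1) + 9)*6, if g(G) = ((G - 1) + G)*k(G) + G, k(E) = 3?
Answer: 150387/1892 ≈ 79.486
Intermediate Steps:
g(G) = -3 + 7*G (g(G) = ((G - 1) + G)*3 + G = ((-1 + G) + G)*3 + G = (-1 + 2*G)*3 + G = (-3 + 6*G) + G = -3 + 7*G)
(-59/(-43) - 5/(-44)) + (g(2 - 1) + 9)*6 = (-59/(-43) - 5/(-44)) + ((-3 + 7*(2 - 1)) + 9)*6 = (-59*(-1/43) - 5*(-1/44)) + ((-3 + 7*1) + 9)*6 = (59/43 + 5/44) + ((-3 + 7) + 9)*6 = 2811/1892 + (4 + 9)*6 = 2811/1892 + 13*6 = 2811/1892 + 78 = 150387/1892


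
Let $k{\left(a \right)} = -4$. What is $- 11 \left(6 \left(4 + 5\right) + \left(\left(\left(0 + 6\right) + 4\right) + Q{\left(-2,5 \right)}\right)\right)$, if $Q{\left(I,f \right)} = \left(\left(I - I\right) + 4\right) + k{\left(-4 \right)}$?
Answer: $-704$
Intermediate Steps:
$Q{\left(I,f \right)} = 0$ ($Q{\left(I,f \right)} = \left(\left(I - I\right) + 4\right) - 4 = \left(0 + 4\right) - 4 = 4 - 4 = 0$)
$- 11 \left(6 \left(4 + 5\right) + \left(\left(\left(0 + 6\right) + 4\right) + Q{\left(-2,5 \right)}\right)\right) = - 11 \left(6 \left(4 + 5\right) + \left(\left(\left(0 + 6\right) + 4\right) + 0\right)\right) = - 11 \left(6 \cdot 9 + \left(\left(6 + 4\right) + 0\right)\right) = - 11 \left(54 + \left(10 + 0\right)\right) = - 11 \left(54 + 10\right) = \left(-11\right) 64 = -704$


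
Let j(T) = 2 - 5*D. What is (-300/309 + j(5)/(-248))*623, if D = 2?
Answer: -1867131/3193 ≈ -584.76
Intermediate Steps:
j(T) = -8 (j(T) = 2 - 5*2 = 2 - 10 = -8)
(-300/309 + j(5)/(-248))*623 = (-300/309 - 8/(-248))*623 = (-300*1/309 - 8*(-1/248))*623 = (-100/103 + 1/31)*623 = -2997/3193*623 = -1867131/3193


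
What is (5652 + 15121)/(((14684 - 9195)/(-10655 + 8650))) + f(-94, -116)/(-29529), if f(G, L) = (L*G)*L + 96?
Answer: -1222936552033/162084681 ≈ -7545.0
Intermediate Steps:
f(G, L) = 96 + G*L² (f(G, L) = (G*L)*L + 96 = G*L² + 96 = 96 + G*L²)
(5652 + 15121)/(((14684 - 9195)/(-10655 + 8650))) + f(-94, -116)/(-29529) = (5652 + 15121)/(((14684 - 9195)/(-10655 + 8650))) + (96 - 94*(-116)²)/(-29529) = 20773/((5489/(-2005))) + (96 - 94*13456)*(-1/29529) = 20773/((5489*(-1/2005))) + (96 - 1264864)*(-1/29529) = 20773/(-5489/2005) - 1264768*(-1/29529) = 20773*(-2005/5489) + 1264768/29529 = -41649865/5489 + 1264768/29529 = -1222936552033/162084681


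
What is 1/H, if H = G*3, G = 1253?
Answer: 1/3759 ≈ 0.00026603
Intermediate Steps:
H = 3759 (H = 1253*3 = 3759)
1/H = 1/3759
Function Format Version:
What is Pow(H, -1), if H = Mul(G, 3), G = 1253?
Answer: Rational(1, 3759) ≈ 0.00026603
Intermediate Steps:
H = 3759 (H = Mul(1253, 3) = 3759)
Pow(H, -1) = Pow(3759, -1) = Rational(1, 3759)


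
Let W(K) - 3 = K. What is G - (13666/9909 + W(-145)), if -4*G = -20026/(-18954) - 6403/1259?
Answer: 620172172280/4378876281 ≈ 141.63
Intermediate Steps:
W(K) = 3 + K
G = 12018716/11931543 (G = -(-20026/(-18954) - 6403/1259)/4 = -(-20026*(-1/18954) - 6403*1/1259)/4 = -(10013/9477 - 6403/1259)/4 = -1/4*(-48074864/11931543) = 12018716/11931543 ≈ 1.0073)
G - (13666/9909 + W(-145)) = 12018716/11931543 - (13666/9909 + (3 - 145)) = 12018716/11931543 - (13666*(1/9909) - 142) = 12018716/11931543 - (13666/9909 - 142) = 12018716/11931543 - 1*(-1393412/9909) = 12018716/11931543 + 1393412/9909 = 620172172280/4378876281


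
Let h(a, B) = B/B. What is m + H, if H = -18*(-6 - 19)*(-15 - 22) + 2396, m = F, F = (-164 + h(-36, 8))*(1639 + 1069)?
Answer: -455658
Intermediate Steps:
h(a, B) = 1
F = -441404 (F = (-164 + 1)*(1639 + 1069) = -163*2708 = -441404)
m = -441404
H = -14254 (H = -(-450)*(-37) + 2396 = -18*925 + 2396 = -16650 + 2396 = -14254)
m + H = -441404 - 14254 = -455658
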